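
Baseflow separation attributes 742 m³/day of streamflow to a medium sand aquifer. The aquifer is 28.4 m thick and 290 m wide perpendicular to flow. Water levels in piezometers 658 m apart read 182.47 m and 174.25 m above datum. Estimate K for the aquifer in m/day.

Cross-sectional area A = 290 × 28.4 = 8236 m².
Hydraulic gradient i = (182.47 − 174.25) / 658 = 8.22 / 658 = 0.01249.
From Q = K·A·i, K = Q / (A·i) = 742 / (8236 × 0.01249) = 7.212 m/day.

7.21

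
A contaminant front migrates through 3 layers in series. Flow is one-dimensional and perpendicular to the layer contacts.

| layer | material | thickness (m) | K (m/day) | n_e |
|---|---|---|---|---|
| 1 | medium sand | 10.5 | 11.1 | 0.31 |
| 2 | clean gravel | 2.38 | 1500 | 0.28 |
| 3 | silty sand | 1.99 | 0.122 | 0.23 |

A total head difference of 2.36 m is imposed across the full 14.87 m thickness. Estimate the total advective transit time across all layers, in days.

With flow normal to the layers, continuity requires the same specific discharge q through every layer.
Σ(b_i/K_i) = 10.5/11.1 + 2.38/1500 + 1.99/0.122 = 17.26 d.
q = Δh / Σ(b_i/K_i) = 2.36 / 17.26 = 0.1367 m/day.
In each layer the seepage velocity is v_i = q/n_i, so the layer transit time is t_i = b_i·n_i / q:
  layer 1 (medium sand): t_1 = 10.5 × 0.31 / 0.1367 = 23.80 d
  layer 2 (clean gravel): t_2 = 2.38 × 0.28 / 0.1367 = 4.873 d
  layer 3 (silty sand): t_3 = 1.99 × 0.23 / 0.1367 = 3.347 d
Total t = Σ t_i = 32.02 days.

32.0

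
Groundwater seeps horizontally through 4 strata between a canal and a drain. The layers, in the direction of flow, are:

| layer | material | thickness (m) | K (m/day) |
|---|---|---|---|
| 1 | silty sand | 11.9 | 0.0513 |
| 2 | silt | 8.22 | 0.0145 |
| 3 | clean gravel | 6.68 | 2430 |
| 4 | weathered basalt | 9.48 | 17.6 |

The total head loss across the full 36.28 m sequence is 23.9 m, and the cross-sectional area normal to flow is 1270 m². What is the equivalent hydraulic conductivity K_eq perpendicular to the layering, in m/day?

0.0454

Flow is perpendicular to layering, so the layers act in series and the equivalent K is the thickness-weighted harmonic mean.
Total thickness L = 11.9 + 8.22 + 6.68 + 9.48 = 36.28 m.
Σ(b_i/K_i) = 11.9/0.0513 + 8.22/0.0145 + 6.68/2430 + 9.48/17.6 = 799.4 d.
K_eq = L / Σ(b_i/K_i) = 36.28 / 799.4 = 0.04538 m/day.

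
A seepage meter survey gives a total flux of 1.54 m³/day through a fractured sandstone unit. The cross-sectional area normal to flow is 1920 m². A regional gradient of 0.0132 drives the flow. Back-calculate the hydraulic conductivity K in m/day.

Hydraulic gradient i = 0.0132.
From Q = K·A·i, K = Q / (A·i) = 1.54 / (1920 × 0.01320) = 0.06076 m/day.

0.0608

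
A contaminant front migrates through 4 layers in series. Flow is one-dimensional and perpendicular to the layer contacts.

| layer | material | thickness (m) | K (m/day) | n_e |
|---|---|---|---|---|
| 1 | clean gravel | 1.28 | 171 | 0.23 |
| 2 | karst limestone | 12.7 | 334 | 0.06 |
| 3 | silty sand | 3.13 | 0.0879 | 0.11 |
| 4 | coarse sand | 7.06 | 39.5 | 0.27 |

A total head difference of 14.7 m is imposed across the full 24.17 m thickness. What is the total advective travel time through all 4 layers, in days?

8.06

With flow normal to the layers, continuity requires the same specific discharge q through every layer.
Σ(b_i/K_i) = 1.28/171 + 12.7/334 + 3.13/0.0879 + 7.06/39.5 = 35.83 d.
q = Δh / Σ(b_i/K_i) = 14.7 / 35.83 = 0.4102 m/day.
In each layer the seepage velocity is v_i = q/n_i, so the layer transit time is t_i = b_i·n_i / q:
  layer 1 (clean gravel): t_1 = 1.28 × 0.23 / 0.4102 = 0.7176 d
  layer 2 (karst limestone): t_2 = 12.7 × 0.06 / 0.4102 = 1.857 d
  layer 3 (silty sand): t_3 = 3.13 × 0.11 / 0.4102 = 0.8393 d
  layer 4 (coarse sand): t_4 = 7.06 × 0.27 / 0.4102 = 4.647 d
Total t = Σ t_i = 8.061 days.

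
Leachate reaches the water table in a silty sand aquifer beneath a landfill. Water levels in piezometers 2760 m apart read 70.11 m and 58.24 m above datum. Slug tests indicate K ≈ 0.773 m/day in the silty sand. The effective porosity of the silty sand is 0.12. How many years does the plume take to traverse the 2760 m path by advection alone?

Hydraulic gradient i = (70.11 − 58.24) / 2760 = 11.87 / 2760 = 0.004301.
Darcy flux q = K · i = 0.7730 × 0.004301 = 0.003324 m/day.
Seepage velocity v = q / n_e = 0.003324 / 0.12 = 0.02770 m/day.
Travel time t = L / v = 2760 / 0.02770 = 99625 days = 272.8 years.

273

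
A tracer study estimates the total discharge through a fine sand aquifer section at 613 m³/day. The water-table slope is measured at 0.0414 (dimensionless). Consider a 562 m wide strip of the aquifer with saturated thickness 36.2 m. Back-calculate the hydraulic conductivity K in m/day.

Cross-sectional area A = 562 × 36.2 = 20344 m².
Hydraulic gradient i = 0.0414.
From Q = K·A·i, K = Q / (A·i) = 613 / (20344 × 0.04140) = 0.7278 m/day.

0.728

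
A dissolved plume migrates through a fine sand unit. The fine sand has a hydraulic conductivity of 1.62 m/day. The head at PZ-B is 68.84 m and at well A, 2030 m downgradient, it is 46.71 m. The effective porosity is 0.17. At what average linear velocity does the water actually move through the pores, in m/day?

0.104

Hydraulic gradient i = (68.84 − 46.71) / 2030 = 22.13 / 2030 = 0.01090.
Darcy flux q = K · i = 1.620 × 0.01090 = 0.01766 m/day.
Seepage velocity v = q / n_e = 0.01766 / 0.17 = 0.1039 m/day.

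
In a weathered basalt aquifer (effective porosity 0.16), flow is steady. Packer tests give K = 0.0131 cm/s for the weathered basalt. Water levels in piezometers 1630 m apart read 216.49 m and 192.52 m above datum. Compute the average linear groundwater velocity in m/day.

Convert K: 0.0131 cm/s × 864 = 11.32 m/day.
Hydraulic gradient i = (216.49 − 192.52) / 1630 = 23.97 / 1630 = 0.01471.
Darcy flux q = K · i = 11.32 × 0.01471 = 0.1664 m/day.
Seepage velocity v = q / n_e = 0.1664 / 0.16 = 1.040 m/day.

1.04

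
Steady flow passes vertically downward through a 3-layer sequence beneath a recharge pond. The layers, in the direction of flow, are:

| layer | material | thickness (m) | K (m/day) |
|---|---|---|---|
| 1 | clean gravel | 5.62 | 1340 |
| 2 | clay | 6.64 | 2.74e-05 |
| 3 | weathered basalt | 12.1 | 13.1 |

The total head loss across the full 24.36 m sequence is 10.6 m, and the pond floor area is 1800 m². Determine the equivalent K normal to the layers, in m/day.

Flow is perpendicular to layering, so the layers act in series and the equivalent K is the thickness-weighted harmonic mean.
Total thickness L = 5.62 + 6.64 + 12.1 = 24.36 m.
Σ(b_i/K_i) = 5.62/1340 + 6.64/2.74e-05 + 12.1/13.1 = 2.423e+05 d.
K_eq = L / Σ(b_i/K_i) = 24.36 / 2.423e+05 = 0.0001005 m/day.

0.000101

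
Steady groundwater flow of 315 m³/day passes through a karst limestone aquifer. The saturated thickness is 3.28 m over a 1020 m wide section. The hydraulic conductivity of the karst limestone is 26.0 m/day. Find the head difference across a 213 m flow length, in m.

0.771

Cross-sectional area A = 1020 × 3.28 = 3346 m².
From Q = K·A·i, i = Q / (K·A) = 315 / (26.00 × 3346) = 0.003621.
Head loss Δh = i · L = 0.003621 × 213 = 0.7713 m.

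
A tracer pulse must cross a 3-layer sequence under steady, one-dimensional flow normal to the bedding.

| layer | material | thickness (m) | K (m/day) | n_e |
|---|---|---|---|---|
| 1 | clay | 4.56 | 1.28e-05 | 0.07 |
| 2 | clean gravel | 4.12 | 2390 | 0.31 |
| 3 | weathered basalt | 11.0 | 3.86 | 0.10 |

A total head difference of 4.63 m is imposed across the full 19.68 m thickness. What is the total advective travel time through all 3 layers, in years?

With flow normal to the layers, continuity requires the same specific discharge q through every layer.
Σ(b_i/K_i) = 4.56/1.28e-05 + 4.12/2390 + 11.0/3.86 = 3.563e+05 d.
q = Δh / Σ(b_i/K_i) = 4.63 / 3.563e+05 = 1.300e-05 m/day.
In each layer the seepage velocity is v_i = q/n_i, so the layer transit time is t_i = b_i·n_i / q:
  layer 1 (clay): t_1 = 4.56 × 0.07 / 1.300e-05 = 24561 d
  layer 2 (clean gravel): t_2 = 4.12 × 0.31 / 1.300e-05 = 98273 d
  layer 3 (weathered basalt): t_3 = 11.0 × 0.10 / 1.300e-05 = 84639 d
Total t = Σ t_i = 2.075e+05 days = 568.0 years.

568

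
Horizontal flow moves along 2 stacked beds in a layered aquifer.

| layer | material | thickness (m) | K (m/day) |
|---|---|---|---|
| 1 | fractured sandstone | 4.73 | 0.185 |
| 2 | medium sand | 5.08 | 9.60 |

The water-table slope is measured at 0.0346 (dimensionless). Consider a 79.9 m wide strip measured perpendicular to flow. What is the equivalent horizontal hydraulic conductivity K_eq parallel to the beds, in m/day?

5.06

Flow is parallel to layering, so each bed carries its own Darcy discharge and the transmissivities add.
Σ(K_i·b_i) = 0.185×4.73 + 9.60×5.08 = 49.64 m²/day.
Total thickness b = 9.810 m, so K_eq = Σ(K_i·b_i)/b = 5.060 m/day.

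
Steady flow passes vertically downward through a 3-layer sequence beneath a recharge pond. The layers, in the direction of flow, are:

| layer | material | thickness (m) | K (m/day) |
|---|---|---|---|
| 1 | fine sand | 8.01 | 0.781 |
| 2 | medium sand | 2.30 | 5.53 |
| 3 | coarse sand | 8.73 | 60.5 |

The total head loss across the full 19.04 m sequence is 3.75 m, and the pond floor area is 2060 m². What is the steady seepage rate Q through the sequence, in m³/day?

Flow is perpendicular to layering, so the layers act in series and the equivalent K is the thickness-weighted harmonic mean.
Total thickness L = 8.01 + 2.30 + 8.73 = 19.04 m.
Σ(b_i/K_i) = 8.01/0.781 + 2.30/5.53 + 8.73/60.5 = 10.82 d.
K_eq = L / Σ(b_i/K_i) = 19.04 / 10.82 = 1.760 m/day.
Q = K_eq · A · (Δh/L) = 1.760 × 2060 × (3.75/19.04) = 714.2 m³/day.

714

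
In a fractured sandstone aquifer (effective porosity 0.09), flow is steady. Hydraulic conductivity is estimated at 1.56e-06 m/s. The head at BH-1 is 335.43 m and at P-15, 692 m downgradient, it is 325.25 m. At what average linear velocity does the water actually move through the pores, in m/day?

0.0220

Convert K: 1.56e-06 m/s × 86400 = 0.1348 m/day.
Hydraulic gradient i = (335.43 − 325.25) / 692 = 10.18 / 692 = 0.01471.
Darcy flux q = K · i = 0.1348 × 0.01471 = 0.001983 m/day.
Seepage velocity v = q / n_e = 0.001983 / 0.09 = 0.02203 m/day.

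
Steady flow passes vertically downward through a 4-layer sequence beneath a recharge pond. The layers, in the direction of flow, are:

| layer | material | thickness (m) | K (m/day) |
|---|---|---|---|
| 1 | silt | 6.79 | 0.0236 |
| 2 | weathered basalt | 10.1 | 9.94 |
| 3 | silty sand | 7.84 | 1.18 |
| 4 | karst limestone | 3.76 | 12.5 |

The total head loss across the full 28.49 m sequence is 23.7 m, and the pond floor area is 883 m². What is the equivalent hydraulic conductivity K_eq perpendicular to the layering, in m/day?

Flow is perpendicular to layering, so the layers act in series and the equivalent K is the thickness-weighted harmonic mean.
Total thickness L = 6.79 + 10.1 + 7.84 + 3.76 = 28.49 m.
Σ(b_i/K_i) = 6.79/0.0236 + 10.1/9.94 + 7.84/1.18 + 3.76/12.5 = 295.7 d.
K_eq = L / Σ(b_i/K_i) = 28.49 / 295.7 = 0.09636 m/day.

0.0964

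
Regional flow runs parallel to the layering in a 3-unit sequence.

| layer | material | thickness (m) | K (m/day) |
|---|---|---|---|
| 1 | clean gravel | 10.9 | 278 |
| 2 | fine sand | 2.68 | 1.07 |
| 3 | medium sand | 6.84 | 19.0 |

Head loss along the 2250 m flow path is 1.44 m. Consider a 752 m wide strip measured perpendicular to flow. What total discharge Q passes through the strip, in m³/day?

Flow is parallel to layering, so each bed carries its own Darcy discharge and the transmissivities add.
Σ(K_i·b_i) = 278×10.9 + 1.07×2.68 + 19.0×6.84 = 3163 m²/day.
Hydraulic gradient i = Δh / L = 1.44 / 2250 = 0.0006400.
Q = Σ(K_i·b_i) · W · i = 3163 × 752 × 0.0006400 = 1522 m³/day.

1520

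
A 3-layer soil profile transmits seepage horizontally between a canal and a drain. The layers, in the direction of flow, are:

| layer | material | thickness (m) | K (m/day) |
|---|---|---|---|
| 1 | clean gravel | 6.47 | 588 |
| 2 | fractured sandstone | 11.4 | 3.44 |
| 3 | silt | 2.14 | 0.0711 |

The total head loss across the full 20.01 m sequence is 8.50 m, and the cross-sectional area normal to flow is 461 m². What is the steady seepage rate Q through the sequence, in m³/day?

Flow is perpendicular to layering, so the layers act in series and the equivalent K is the thickness-weighted harmonic mean.
Total thickness L = 6.47 + 11.4 + 2.14 = 20.01 m.
Σ(b_i/K_i) = 6.47/588 + 11.4/3.44 + 2.14/0.0711 = 33.42 d.
K_eq = L / Σ(b_i/K_i) = 20.01 / 33.42 = 0.5987 m/day.
Q = K_eq · A · (Δh/L) = 0.5987 × 461 × (8.50/20.01) = 117.2 m³/day.

117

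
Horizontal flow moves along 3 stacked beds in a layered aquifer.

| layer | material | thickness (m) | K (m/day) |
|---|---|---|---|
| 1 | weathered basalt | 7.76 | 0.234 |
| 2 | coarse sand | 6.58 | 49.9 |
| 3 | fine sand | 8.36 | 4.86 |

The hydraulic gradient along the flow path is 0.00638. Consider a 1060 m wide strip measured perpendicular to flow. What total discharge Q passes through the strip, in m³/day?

Flow is parallel to layering, so each bed carries its own Darcy discharge and the transmissivities add.
Σ(K_i·b_i) = 0.234×7.76 + 49.9×6.58 + 4.86×8.36 = 370.8 m²/day.
Hydraulic gradient i = 0.00638.
Q = Σ(K_i·b_i) · W · i = 370.8 × 1060 × 0.006380 = 2508 m³/day.

2510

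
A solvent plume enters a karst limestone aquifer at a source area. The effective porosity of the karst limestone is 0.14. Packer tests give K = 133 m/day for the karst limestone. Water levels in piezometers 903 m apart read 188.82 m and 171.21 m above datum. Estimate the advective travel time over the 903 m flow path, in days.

48.7

Hydraulic gradient i = (188.82 − 171.21) / 903 = 17.61 / 903 = 0.01950.
Darcy flux q = K · i = 133.0 × 0.01950 = 2.594 m/day.
Seepage velocity v = q / n_e = 2.594 / 0.14 = 18.53 m/day.
Travel time t = L / v = 903 / 18.53 = 48.74 days.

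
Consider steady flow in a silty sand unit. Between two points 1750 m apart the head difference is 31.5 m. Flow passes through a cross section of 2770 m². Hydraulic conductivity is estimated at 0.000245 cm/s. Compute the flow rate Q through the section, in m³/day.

Convert K: 0.000245 cm/s × 864 = 0.2117 m/day.
Hydraulic gradient i = Δh / L = 31.5 / 1750 = 0.01800.
Darcy's law: Q = K · A · i = 0.2117 × 2770 × 0.01800 = 10.55 m³/day.

10.6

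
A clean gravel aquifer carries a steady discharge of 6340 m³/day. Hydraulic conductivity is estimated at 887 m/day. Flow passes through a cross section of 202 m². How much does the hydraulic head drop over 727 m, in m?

From Q = K·A·i, i = Q / (K·A) = 6340 / (887.0 × 202.0) = 0.03538.
Head loss Δh = i · L = 0.03538 × 727 = 25.72 m.

25.7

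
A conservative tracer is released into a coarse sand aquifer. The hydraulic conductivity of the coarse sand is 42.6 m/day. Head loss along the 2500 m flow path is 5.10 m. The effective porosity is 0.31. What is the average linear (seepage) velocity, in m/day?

Hydraulic gradient i = Δh / L = 5.10 / 2500 = 0.002040.
Darcy flux q = K · i = 42.60 × 0.002040 = 0.08690 m/day.
Seepage velocity v = q / n_e = 0.08690 / 0.31 = 0.2803 m/day.

0.280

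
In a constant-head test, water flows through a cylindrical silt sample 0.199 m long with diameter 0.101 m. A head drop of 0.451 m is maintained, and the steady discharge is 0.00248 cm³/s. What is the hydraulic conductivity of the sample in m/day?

Cross-sectional area A = π·(d/2)² = π × (0.101/2)² = 0.008012 m².
Convert discharge: 0.00248 cm³/s = 2.480e-09 m³/s.
Darcy's law rearranged: K = Q·L / (A·Δh) = 2.480e-09 × 0.199 / (0.008012 × 0.451) = 1.366e-07 m/s = 0.01180 m/day.

0.0118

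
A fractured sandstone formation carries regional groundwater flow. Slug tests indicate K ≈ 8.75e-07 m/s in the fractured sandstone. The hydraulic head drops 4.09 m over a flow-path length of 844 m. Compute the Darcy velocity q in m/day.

Convert K: 8.75e-07 m/s × 86400 = 0.07560 m/day.
Hydraulic gradient i = Δh / L = 4.09 / 844 = 0.004846.
Specific discharge q = K · i = 0.07560 × 0.004846 = 0.0003664 m/day.

0.000366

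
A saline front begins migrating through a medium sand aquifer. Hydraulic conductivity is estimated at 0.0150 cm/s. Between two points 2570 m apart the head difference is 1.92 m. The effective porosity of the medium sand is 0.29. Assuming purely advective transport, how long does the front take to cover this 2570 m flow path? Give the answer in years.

Convert K: 0.0150 cm/s × 864 = 12.96 m/day.
Hydraulic gradient i = Δh / L = 1.92 / 2570 = 0.0007471.
Darcy flux q = K · i = 12.96 × 0.0007471 = 0.009682 m/day.
Seepage velocity v = q / n_e = 0.009682 / 0.29 = 0.03339 m/day.
Travel time t = L / v = 2570 / 0.03339 = 76976 days = 210.8 years.

211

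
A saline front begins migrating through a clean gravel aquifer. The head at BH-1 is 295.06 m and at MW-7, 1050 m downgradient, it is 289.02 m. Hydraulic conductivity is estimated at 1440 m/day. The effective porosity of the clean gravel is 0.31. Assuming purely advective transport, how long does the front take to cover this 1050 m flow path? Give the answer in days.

39.3

Hydraulic gradient i = (295.06 − 289.02) / 1050 = 6.04 / 1050 = 0.005752.
Darcy flux q = K · i = 1440 × 0.005752 = 8.283 m/day.
Seepage velocity v = q / n_e = 8.283 / 0.31 = 26.72 m/day.
Travel time t = L / v = 1050 / 26.72 = 39.30 days.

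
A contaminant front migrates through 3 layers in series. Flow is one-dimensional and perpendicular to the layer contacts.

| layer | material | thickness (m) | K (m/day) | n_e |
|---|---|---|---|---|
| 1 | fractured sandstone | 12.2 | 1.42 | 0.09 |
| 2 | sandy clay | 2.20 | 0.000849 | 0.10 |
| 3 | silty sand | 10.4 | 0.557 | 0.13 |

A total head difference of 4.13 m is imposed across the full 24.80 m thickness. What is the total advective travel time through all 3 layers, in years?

With flow normal to the layers, continuity requires the same specific discharge q through every layer.
Σ(b_i/K_i) = 12.2/1.42 + 2.20/0.000849 + 10.4/0.557 = 2619 d.
q = Δh / Σ(b_i/K_i) = 4.13 / 2619 = 0.001577 m/day.
In each layer the seepage velocity is v_i = q/n_i, so the layer transit time is t_i = b_i·n_i / q:
  layer 1 (fractured sandstone): t_1 = 12.2 × 0.09 / 0.001577 = 696.2 d
  layer 2 (sandy clay): t_2 = 2.20 × 0.10 / 0.001577 = 139.5 d
  layer 3 (silty sand): t_3 = 10.4 × 0.13 / 0.001577 = 857.2 d
Total t = Σ t_i = 1693 days = 4.635 years.

4.63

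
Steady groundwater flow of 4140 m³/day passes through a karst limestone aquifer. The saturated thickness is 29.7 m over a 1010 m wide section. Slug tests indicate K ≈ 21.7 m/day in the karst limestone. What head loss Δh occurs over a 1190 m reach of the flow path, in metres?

Cross-sectional area A = 1010 × 29.7 = 29997 m².
From Q = K·A·i, i = Q / (K·A) = 4140 / (21.70 × 29997) = 0.006360.
Head loss Δh = i · L = 0.006360 × 1190 = 7.568 m.

7.57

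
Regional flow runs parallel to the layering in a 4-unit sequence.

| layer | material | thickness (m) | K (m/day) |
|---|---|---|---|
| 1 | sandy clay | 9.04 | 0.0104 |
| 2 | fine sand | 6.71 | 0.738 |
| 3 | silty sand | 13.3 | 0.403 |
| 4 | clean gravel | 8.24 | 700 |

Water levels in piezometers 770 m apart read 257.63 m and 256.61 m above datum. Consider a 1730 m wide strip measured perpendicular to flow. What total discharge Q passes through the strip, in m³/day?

Flow is parallel to layering, so each bed carries its own Darcy discharge and the transmissivities add.
Σ(K_i·b_i) = 0.0104×9.04 + 0.738×6.71 + 0.403×13.3 + 700×8.24 = 5778 m²/day.
Hydraulic gradient i = (257.63 − 256.61) / 770 = 1.02 / 770 = 0.001325.
Q = Σ(K_i·b_i) · W · i = 5778 × 1730 × 0.001325 = 13242 m³/day.

13200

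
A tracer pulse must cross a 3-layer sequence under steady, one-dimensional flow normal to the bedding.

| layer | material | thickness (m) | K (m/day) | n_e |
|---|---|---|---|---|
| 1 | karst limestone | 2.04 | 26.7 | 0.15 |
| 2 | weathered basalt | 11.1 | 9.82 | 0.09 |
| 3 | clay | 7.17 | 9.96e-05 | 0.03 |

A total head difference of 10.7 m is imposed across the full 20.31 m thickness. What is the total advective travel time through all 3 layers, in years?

With flow normal to the layers, continuity requires the same specific discharge q through every layer.
Σ(b_i/K_i) = 2.04/26.7 + 11.1/9.82 + 7.17/9.96e-05 = 71989 d.
q = Δh / Σ(b_i/K_i) = 10.7 / 71989 = 0.0001486 m/day.
In each layer the seepage velocity is v_i = q/n_i, so the layer transit time is t_i = b_i·n_i / q:
  layer 1 (karst limestone): t_1 = 2.04 × 0.15 / 0.0001486 = 2059 d
  layer 2 (weathered basalt): t_2 = 11.1 × 0.09 / 0.0001486 = 6721 d
  layer 3 (clay): t_3 = 7.17 × 0.03 / 0.0001486 = 1447 d
Total t = Σ t_i = 10227 days = 28.00 years.

28.0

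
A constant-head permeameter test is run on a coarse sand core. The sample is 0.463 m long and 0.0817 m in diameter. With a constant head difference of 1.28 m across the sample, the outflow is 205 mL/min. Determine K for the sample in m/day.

20.4

Cross-sectional area A = π·(d/2)² = π × (0.0817/2)² = 0.005242 m².
Convert discharge: 205 mL/min = 3.417e-06 m³/s.
Darcy's law rearranged: K = Q·L / (A·Δh) = 3.417e-06 × 0.463 / (0.005242 × 1.28) = 0.0002357 m/s = 20.37 m/day.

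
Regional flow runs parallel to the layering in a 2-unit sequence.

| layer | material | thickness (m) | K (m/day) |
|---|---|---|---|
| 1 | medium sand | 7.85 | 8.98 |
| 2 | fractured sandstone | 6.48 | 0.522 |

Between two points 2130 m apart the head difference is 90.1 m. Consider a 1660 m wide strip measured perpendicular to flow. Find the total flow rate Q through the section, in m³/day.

Flow is parallel to layering, so each bed carries its own Darcy discharge and the transmissivities add.
Σ(K_i·b_i) = 8.98×7.85 + 0.522×6.48 = 73.88 m²/day.
Hydraulic gradient i = Δh / L = 90.1 / 2130 = 0.04230.
Q = Σ(K_i·b_i) · W · i = 73.88 × 1660 × 0.04230 = 5187 m³/day.

5190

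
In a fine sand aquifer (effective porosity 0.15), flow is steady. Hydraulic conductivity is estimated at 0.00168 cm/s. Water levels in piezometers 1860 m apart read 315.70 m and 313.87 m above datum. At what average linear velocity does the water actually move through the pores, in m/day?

0.00952

Convert K: 0.00168 cm/s × 864 = 1.452 m/day.
Hydraulic gradient i = (315.70 − 313.87) / 1860 = 1.83 / 1860 = 0.0009839.
Darcy flux q = K · i = 1.452 × 0.0009839 = 0.001428 m/day.
Seepage velocity v = q / n_e = 0.001428 / 0.15 = 0.009521 m/day.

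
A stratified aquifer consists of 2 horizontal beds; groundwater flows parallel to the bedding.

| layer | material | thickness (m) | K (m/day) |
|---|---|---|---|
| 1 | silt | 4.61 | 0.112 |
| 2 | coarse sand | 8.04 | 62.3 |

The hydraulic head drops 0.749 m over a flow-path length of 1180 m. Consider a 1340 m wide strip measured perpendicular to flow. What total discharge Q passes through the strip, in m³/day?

Flow is parallel to layering, so each bed carries its own Darcy discharge and the transmissivities add.
Σ(K_i·b_i) = 0.112×4.61 + 62.3×8.04 = 501.4 m²/day.
Hydraulic gradient i = Δh / L = 0.749 / 1180 = 0.0006347.
Q = Σ(K_i·b_i) · W · i = 501.4 × 1340 × 0.0006347 = 426.5 m³/day.

426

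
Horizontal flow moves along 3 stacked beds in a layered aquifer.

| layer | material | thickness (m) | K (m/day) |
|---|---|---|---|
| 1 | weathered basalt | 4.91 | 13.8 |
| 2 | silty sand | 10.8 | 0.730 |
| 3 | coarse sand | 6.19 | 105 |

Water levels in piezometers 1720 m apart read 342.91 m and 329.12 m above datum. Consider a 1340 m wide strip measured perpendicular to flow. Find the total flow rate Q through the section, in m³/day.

7800

Flow is parallel to layering, so each bed carries its own Darcy discharge and the transmissivities add.
Σ(K_i·b_i) = 13.8×4.91 + 0.730×10.8 + 105×6.19 = 725.6 m²/day.
Hydraulic gradient i = (342.91 − 329.12) / 1720 = 13.79 / 1720 = 0.008017.
Q = Σ(K_i·b_i) · W · i = 725.6 × 1340 × 0.008017 = 7795 m³/day.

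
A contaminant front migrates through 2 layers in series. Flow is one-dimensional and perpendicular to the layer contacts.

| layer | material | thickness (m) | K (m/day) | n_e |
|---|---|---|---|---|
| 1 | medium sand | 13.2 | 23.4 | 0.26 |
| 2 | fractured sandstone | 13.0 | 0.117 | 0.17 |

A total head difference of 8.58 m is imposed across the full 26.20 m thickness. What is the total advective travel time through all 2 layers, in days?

With flow normal to the layers, continuity requires the same specific discharge q through every layer.
Σ(b_i/K_i) = 13.2/23.4 + 13.0/0.117 = 111.7 d.
q = Δh / Σ(b_i/K_i) = 8.58 / 111.7 = 0.07683 m/day.
In each layer the seepage velocity is v_i = q/n_i, so the layer transit time is t_i = b_i·n_i / q:
  layer 1 (medium sand): t_1 = 13.2 × 0.26 / 0.07683 = 44.67 d
  layer 2 (fractured sandstone): t_2 = 13.0 × 0.17 / 0.07683 = 28.76 d
Total t = Σ t_i = 73.43 days.

73.4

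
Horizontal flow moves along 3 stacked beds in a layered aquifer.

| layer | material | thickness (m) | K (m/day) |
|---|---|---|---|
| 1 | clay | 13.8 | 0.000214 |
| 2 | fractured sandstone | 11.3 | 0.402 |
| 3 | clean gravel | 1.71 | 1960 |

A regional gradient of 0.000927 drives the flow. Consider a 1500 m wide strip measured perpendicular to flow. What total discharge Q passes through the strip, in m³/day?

4670

Flow is parallel to layering, so each bed carries its own Darcy discharge and the transmissivities add.
Σ(K_i·b_i) = 0.000214×13.8 + 0.402×11.3 + 1960×1.71 = 3356 m²/day.
Hydraulic gradient i = 0.000927.
Q = Σ(K_i·b_i) · W · i = 3356 × 1500 × 0.0009270 = 4667 m³/day.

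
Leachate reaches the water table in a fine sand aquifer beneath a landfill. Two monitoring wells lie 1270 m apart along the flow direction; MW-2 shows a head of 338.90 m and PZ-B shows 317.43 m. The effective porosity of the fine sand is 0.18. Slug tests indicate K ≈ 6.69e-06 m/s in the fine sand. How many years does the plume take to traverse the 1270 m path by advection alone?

Convert K: 6.69e-06 m/s × 86400 = 0.5780 m/day.
Hydraulic gradient i = (338.90 − 317.43) / 1270 = 21.47 / 1270 = 0.01691.
Darcy flux q = K · i = 0.5780 × 0.01691 = 0.009772 m/day.
Seepage velocity v = q / n_e = 0.009772 / 0.18 = 0.05429 m/day.
Travel time t = L / v = 1270 / 0.05429 = 23394 days = 64.05 years.

64.0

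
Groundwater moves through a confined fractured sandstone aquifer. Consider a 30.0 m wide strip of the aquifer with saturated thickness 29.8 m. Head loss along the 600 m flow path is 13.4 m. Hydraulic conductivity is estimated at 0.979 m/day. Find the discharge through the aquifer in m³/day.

Cross-sectional area A = 30.0 × 29.8 = 894.0 m².
Hydraulic gradient i = Δh / L = 13.4 / 600 = 0.02233.
Darcy's law: Q = K · A · i = 0.9790 × 894.0 × 0.02233 = 19.55 m³/day.

19.5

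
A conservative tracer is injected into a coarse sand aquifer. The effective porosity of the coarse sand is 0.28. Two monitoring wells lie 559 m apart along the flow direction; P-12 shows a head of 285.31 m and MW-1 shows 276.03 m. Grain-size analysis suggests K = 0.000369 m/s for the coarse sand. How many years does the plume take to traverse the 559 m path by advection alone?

Convert K: 0.000369 m/s × 86400 = 31.88 m/day.
Hydraulic gradient i = (285.31 − 276.03) / 559 = 9.28 / 559 = 0.01660.
Darcy flux q = K · i = 31.88 × 0.01660 = 0.5293 m/day.
Seepage velocity v = q / n_e = 0.5293 / 0.28 = 1.890 m/day.
Travel time t = L / v = 559 / 1.890 = 295.7 days = 0.8097 years.

0.810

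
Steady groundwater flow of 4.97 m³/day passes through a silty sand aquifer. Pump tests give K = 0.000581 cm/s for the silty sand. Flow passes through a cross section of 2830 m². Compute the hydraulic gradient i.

0.00350

Convert K: 0.000581 cm/s × 864 = 0.5020 m/day.
From Q = K·A·i, i = Q / (K·A) = 4.97 / (0.5020 × 2830) = 0.003498.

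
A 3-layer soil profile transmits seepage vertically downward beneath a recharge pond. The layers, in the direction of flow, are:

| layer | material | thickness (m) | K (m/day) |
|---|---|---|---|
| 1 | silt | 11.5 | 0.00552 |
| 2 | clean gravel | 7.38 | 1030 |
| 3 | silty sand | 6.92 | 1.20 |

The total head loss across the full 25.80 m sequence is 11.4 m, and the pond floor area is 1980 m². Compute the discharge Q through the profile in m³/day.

10.8

Flow is perpendicular to layering, so the layers act in series and the equivalent K is the thickness-weighted harmonic mean.
Total thickness L = 11.5 + 7.38 + 6.92 = 25.80 m.
Σ(b_i/K_i) = 11.5/0.00552 + 7.38/1030 + 6.92/1.20 = 2089 d.
K_eq = L / Σ(b_i/K_i) = 25.80 / 2089 = 0.01235 m/day.
Q = K_eq · A · (Δh/L) = 0.01235 × 1980 × (11.4/25.80) = 10.80 m³/day.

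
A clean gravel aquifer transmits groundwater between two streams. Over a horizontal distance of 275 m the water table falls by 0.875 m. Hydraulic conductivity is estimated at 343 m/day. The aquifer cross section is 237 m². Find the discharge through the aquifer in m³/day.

Hydraulic gradient i = Δh / L = 0.875 / 275 = 0.003182.
Darcy's law: Q = K · A · i = 343.0 × 237.0 × 0.003182 = 258.7 m³/day.

259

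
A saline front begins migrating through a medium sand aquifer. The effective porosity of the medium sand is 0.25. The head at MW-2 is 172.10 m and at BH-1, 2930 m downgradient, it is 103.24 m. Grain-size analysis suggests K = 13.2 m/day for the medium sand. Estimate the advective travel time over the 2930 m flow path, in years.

Hydraulic gradient i = (172.10 − 103.24) / 2930 = 68.86 / 2930 = 0.02350.
Darcy flux q = K · i = 13.20 × 0.02350 = 0.3102 m/day.
Seepage velocity v = q / n_e = 0.3102 / 0.25 = 1.241 m/day.
Travel time t = L / v = 2930 / 1.241 = 2361 days = 6.465 years.

6.46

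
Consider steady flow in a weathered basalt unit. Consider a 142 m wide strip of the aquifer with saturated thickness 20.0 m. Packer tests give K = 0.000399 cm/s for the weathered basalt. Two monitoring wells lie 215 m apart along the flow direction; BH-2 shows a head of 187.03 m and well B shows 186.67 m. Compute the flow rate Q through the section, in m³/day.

Convert K: 0.000399 cm/s × 864 = 0.3447 m/day.
Cross-sectional area A = 142 × 20.0 = 2840 m².
Hydraulic gradient i = (187.03 − 186.67) / 215 = 0.36 / 215 = 0.001674.
Darcy's law: Q = K · A · i = 0.3447 × 2840 × 0.001674 = 1.639 m³/day.

1.64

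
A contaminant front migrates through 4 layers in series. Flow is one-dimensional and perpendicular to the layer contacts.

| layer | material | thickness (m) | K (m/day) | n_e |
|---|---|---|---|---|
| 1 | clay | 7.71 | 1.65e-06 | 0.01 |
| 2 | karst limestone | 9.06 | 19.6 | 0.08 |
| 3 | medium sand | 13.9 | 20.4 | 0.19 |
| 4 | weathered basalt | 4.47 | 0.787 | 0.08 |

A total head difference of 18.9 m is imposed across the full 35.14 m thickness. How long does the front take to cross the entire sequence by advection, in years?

With flow normal to the layers, continuity requires the same specific discharge q through every layer.
Σ(b_i/K_i) = 7.71/1.65e-06 + 9.06/19.6 + 13.9/20.4 + 4.47/0.787 = 4.673e+06 d.
q = Δh / Σ(b_i/K_i) = 18.9 / 4.673e+06 = 4.045e-06 m/day.
In each layer the seepage velocity is v_i = q/n_i, so the layer transit time is t_i = b_i·n_i / q:
  layer 1 (clay): t_1 = 7.71 × 0.01 / 4.045e-06 = 19062 d
  layer 2 (karst limestone): t_2 = 9.06 × 0.08 / 4.045e-06 = 1.792e+05 d
  layer 3 (medium sand): t_3 = 13.9 × 0.19 / 4.045e-06 = 6.529e+05 d
  layer 4 (weathered basalt): t_4 = 4.47 × 0.08 / 4.045e-06 = 88411 d
Total t = Σ t_i = 9.396e+05 days = 2573 years.

2570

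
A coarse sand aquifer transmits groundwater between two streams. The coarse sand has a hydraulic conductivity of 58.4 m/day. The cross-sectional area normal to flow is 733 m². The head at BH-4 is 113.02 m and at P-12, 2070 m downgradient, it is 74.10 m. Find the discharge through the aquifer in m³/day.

805

Hydraulic gradient i = (113.02 − 74.10) / 2070 = 38.92 / 2070 = 0.01880.
Darcy's law: Q = K · A · i = 58.40 × 733.0 × 0.01880 = 804.9 m³/day.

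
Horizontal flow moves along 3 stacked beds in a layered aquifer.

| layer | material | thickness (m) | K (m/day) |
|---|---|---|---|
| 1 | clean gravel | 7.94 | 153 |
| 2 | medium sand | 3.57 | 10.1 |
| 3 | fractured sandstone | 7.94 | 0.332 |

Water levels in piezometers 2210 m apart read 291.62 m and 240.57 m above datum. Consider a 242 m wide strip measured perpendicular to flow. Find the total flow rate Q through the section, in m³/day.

7010

Flow is parallel to layering, so each bed carries its own Darcy discharge and the transmissivities add.
Σ(K_i·b_i) = 153×7.94 + 10.1×3.57 + 0.332×7.94 = 1254 m²/day.
Hydraulic gradient i = (291.62 − 240.57) / 2210 = 51.05 / 2210 = 0.02310.
Q = Σ(K_i·b_i) · W · i = 1254 × 242 × 0.02310 = 7007 m³/day.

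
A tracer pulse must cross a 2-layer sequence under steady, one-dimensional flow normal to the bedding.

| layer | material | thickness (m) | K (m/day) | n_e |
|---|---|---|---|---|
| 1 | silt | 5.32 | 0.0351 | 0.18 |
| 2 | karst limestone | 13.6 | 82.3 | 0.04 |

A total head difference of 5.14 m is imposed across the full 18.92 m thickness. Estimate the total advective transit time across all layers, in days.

With flow normal to the layers, continuity requires the same specific discharge q through every layer.
Σ(b_i/K_i) = 5.32/0.0351 + 13.6/82.3 = 151.7 d.
q = Δh / Σ(b_i/K_i) = 5.14 / 151.7 = 0.03388 m/day.
In each layer the seepage velocity is v_i = q/n_i, so the layer transit time is t_i = b_i·n_i / q:
  layer 1 (silt): t_1 = 5.32 × 0.18 / 0.03388 = 28.27 d
  layer 2 (karst limestone): t_2 = 13.6 × 0.04 / 0.03388 = 16.06 d
Total t = Σ t_i = 44.33 days.

44.3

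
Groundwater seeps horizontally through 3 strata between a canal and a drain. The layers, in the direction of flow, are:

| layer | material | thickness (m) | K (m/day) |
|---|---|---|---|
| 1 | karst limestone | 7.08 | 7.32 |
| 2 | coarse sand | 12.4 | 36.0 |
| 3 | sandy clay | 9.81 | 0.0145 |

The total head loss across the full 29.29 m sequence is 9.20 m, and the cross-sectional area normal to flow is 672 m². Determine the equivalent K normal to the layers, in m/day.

Flow is perpendicular to layering, so the layers act in series and the equivalent K is the thickness-weighted harmonic mean.
Total thickness L = 7.08 + 12.4 + 9.81 = 29.29 m.
Σ(b_i/K_i) = 7.08/7.32 + 12.4/36.0 + 9.81/0.0145 = 677.9 d.
K_eq = L / Σ(b_i/K_i) = 29.29 / 677.9 = 0.04321 m/day.

0.0432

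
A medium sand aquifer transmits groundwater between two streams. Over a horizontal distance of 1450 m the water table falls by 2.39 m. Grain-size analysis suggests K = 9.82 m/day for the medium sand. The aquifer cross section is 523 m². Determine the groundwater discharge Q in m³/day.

Hydraulic gradient i = Δh / L = 2.39 / 1450 = 0.001648.
Darcy's law: Q = K · A · i = 9.820 × 523.0 × 0.001648 = 8.465 m³/day.

8.47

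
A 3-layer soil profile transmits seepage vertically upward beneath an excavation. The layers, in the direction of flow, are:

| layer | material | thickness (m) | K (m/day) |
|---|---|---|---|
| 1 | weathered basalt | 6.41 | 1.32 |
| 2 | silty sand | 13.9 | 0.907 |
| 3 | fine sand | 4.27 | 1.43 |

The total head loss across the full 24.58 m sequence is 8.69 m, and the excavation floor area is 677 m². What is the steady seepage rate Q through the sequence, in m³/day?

254

Flow is perpendicular to layering, so the layers act in series and the equivalent K is the thickness-weighted harmonic mean.
Total thickness L = 6.41 + 13.9 + 4.27 = 24.58 m.
Σ(b_i/K_i) = 6.41/1.32 + 13.9/0.907 + 4.27/1.43 = 23.17 d.
K_eq = L / Σ(b_i/K_i) = 24.58 / 23.17 = 1.061 m/day.
Q = K_eq · A · (Δh/L) = 1.061 × 677 × (8.69/24.58) = 253.9 m³/day.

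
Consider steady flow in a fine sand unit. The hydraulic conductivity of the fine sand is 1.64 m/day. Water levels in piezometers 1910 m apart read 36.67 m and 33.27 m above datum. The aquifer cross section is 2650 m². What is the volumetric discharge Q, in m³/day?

7.74

Hydraulic gradient i = (36.67 − 33.27) / 1910 = 3.4 / 1910 = 0.001780.
Darcy's law: Q = K · A · i = 1.640 × 2650 × 0.001780 = 7.736 m³/day.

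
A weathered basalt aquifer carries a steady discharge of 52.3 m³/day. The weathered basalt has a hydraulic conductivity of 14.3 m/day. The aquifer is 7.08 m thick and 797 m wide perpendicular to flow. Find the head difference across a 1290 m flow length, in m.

Cross-sectional area A = 797 × 7.08 = 5643 m².
From Q = K·A·i, i = Q / (K·A) = 52.3 / (14.30 × 5643) = 0.0006481.
Head loss Δh = i · L = 0.0006481 × 1290 = 0.8361 m.

0.836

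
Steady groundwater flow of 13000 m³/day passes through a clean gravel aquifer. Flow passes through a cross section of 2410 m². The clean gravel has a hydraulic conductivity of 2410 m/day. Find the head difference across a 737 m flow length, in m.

From Q = K·A·i, i = Q / (K·A) = 13000 / (2410 × 2410) = 0.002238.
Head loss Δh = i · L = 0.002238 × 737 = 1.650 m.

1.65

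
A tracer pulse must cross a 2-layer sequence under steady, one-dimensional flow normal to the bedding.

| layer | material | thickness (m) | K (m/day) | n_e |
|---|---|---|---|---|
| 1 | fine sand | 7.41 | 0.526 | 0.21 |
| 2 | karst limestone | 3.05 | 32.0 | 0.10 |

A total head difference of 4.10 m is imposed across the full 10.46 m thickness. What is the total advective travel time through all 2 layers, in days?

6.44

With flow normal to the layers, continuity requires the same specific discharge q through every layer.
Σ(b_i/K_i) = 7.41/0.526 + 3.05/32.0 = 14.18 d.
q = Δh / Σ(b_i/K_i) = 4.10 / 14.18 = 0.2891 m/day.
In each layer the seepage velocity is v_i = q/n_i, so the layer transit time is t_i = b_i·n_i / q:
  layer 1 (fine sand): t_1 = 7.41 × 0.21 / 0.2891 = 5.383 d
  layer 2 (karst limestone): t_2 = 3.05 × 0.10 / 0.2891 = 1.055 d
Total t = Σ t_i = 6.438 days.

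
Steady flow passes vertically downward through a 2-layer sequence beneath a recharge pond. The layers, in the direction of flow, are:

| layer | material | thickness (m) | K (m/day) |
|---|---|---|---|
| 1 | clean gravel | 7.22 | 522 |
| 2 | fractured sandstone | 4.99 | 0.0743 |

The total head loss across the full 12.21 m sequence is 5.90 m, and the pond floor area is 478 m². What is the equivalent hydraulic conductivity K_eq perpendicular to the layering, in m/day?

Flow is perpendicular to layering, so the layers act in series and the equivalent K is the thickness-weighted harmonic mean.
Total thickness L = 7.22 + 4.99 = 12.21 m.
Σ(b_i/K_i) = 7.22/522 + 4.99/0.0743 = 67.17 d.
K_eq = L / Σ(b_i/K_i) = 12.21 / 67.17 = 0.1818 m/day.

0.182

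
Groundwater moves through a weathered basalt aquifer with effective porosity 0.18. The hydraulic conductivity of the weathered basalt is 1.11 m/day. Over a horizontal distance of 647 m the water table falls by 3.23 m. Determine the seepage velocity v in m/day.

Hydraulic gradient i = Δh / L = 3.23 / 647 = 0.004992.
Darcy flux q = K · i = 1.110 × 0.004992 = 0.005541 m/day.
Seepage velocity v = q / n_e = 0.005541 / 0.18 = 0.03079 m/day.

0.0308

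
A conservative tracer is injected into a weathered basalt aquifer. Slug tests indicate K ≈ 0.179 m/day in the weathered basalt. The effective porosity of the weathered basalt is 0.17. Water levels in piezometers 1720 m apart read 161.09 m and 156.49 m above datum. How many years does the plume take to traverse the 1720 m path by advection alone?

Hydraulic gradient i = (161.09 − 156.49) / 1720 = 4.6 / 1720 = 0.002674.
Darcy flux q = K · i = 0.1790 × 0.002674 = 0.0004787 m/day.
Seepage velocity v = q / n_e = 0.0004787 / 0.17 = 0.002816 m/day.
Travel time t = L / v = 1720 / 0.002816 = 6.108e+05 days = 1672 years.

1670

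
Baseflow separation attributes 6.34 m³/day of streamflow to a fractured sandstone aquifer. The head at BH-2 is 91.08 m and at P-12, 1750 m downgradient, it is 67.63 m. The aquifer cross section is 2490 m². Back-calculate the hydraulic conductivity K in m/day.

Hydraulic gradient i = (91.08 − 67.63) / 1750 = 23.45 / 1750 = 0.01340.
From Q = K·A·i, K = Q / (A·i) = 6.34 / (2490 × 0.01340) = 0.1900 m/day.

0.190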